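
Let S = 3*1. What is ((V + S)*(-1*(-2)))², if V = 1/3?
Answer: 400/9 ≈ 44.444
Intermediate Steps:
V = ⅓ ≈ 0.33333
S = 3
((V + S)*(-1*(-2)))² = ((⅓ + 3)*(-1*(-2)))² = ((10/3)*2)² = (20/3)² = 400/9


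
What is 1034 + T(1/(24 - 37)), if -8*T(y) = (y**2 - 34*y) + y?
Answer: 698769/676 ≈ 1033.7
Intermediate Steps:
T(y) = -y**2/8 + 33*y/8 (T(y) = -((y**2 - 34*y) + y)/8 = -(y**2 - 33*y)/8 = -y**2/8 + 33*y/8)
1034 + T(1/(24 - 37)) = 1034 + (33 - 1/(24 - 37))/(8*(24 - 37)) = 1034 + (1/8)*(33 - 1/(-13))/(-13) = 1034 + (1/8)*(-1/13)*(33 - 1*(-1/13)) = 1034 + (1/8)*(-1/13)*(33 + 1/13) = 1034 + (1/8)*(-1/13)*(430/13) = 1034 - 215/676 = 698769/676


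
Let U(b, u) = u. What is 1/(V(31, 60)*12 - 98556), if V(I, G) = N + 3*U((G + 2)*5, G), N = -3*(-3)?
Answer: -1/96288 ≈ -1.0386e-5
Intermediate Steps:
N = 9
V(I, G) = 9 + 3*G
1/(V(31, 60)*12 - 98556) = 1/((9 + 3*60)*12 - 98556) = 1/((9 + 180)*12 - 98556) = 1/(189*12 - 98556) = 1/(2268 - 98556) = 1/(-96288) = -1/96288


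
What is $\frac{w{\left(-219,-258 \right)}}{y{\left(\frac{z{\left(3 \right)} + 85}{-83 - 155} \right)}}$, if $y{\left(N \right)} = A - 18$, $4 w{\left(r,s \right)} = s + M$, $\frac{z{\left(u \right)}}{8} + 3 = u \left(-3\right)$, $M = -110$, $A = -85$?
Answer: $\frac{92}{103} \approx 0.8932$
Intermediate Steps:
$z{\left(u \right)} = -24 - 24 u$ ($z{\left(u \right)} = -24 + 8 u \left(-3\right) = -24 + 8 \left(- 3 u\right) = -24 - 24 u$)
$w{\left(r,s \right)} = - \frac{55}{2} + \frac{s}{4}$ ($w{\left(r,s \right)} = \frac{s - 110}{4} = \frac{-110 + s}{4} = - \frac{55}{2} + \frac{s}{4}$)
$y{\left(N \right)} = -103$ ($y{\left(N \right)} = -85 - 18 = -103$)
$\frac{w{\left(-219,-258 \right)}}{y{\left(\frac{z{\left(3 \right)} + 85}{-83 - 155} \right)}} = \frac{- \frac{55}{2} + \frac{1}{4} \left(-258\right)}{-103} = \left(- \frac{55}{2} - \frac{129}{2}\right) \left(- \frac{1}{103}\right) = \left(-92\right) \left(- \frac{1}{103}\right) = \frac{92}{103}$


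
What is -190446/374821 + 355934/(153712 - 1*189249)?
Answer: -140179417316/13320013877 ≈ -10.524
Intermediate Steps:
-190446/374821 + 355934/(153712 - 1*189249) = -190446*1/374821 + 355934/(153712 - 189249) = -190446/374821 + 355934/(-35537) = -190446/374821 + 355934*(-1/35537) = -190446/374821 - 355934/35537 = -140179417316/13320013877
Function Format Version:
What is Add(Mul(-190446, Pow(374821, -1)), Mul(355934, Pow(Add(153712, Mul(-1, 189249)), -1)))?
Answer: Rational(-140179417316, 13320013877) ≈ -10.524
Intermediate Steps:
Add(Mul(-190446, Pow(374821, -1)), Mul(355934, Pow(Add(153712, Mul(-1, 189249)), -1))) = Add(Mul(-190446, Rational(1, 374821)), Mul(355934, Pow(Add(153712, -189249), -1))) = Add(Rational(-190446, 374821), Mul(355934, Pow(-35537, -1))) = Add(Rational(-190446, 374821), Mul(355934, Rational(-1, 35537))) = Add(Rational(-190446, 374821), Rational(-355934, 35537)) = Rational(-140179417316, 13320013877)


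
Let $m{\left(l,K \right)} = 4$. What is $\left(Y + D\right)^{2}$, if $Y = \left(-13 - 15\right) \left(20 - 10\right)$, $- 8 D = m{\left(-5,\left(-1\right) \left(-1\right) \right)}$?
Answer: $\frac{314721}{4} \approx 78680.0$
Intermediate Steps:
$D = - \frac{1}{2}$ ($D = \left(- \frac{1}{8}\right) 4 = - \frac{1}{2} \approx -0.5$)
$Y = -280$ ($Y = \left(-28\right) 10 = -280$)
$\left(Y + D\right)^{2} = \left(-280 - \frac{1}{2}\right)^{2} = \left(- \frac{561}{2}\right)^{2} = \frac{314721}{4}$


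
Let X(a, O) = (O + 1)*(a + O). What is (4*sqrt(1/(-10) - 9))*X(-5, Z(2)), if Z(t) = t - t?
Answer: -2*I*sqrt(910) ≈ -60.332*I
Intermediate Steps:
Z(t) = 0
X(a, O) = (1 + O)*(O + a)
(4*sqrt(1/(-10) - 9))*X(-5, Z(2)) = (4*sqrt(1/(-10) - 9))*(0 - 5 + 0**2 + 0*(-5)) = (4*sqrt(-1/10 - 9))*(0 - 5 + 0 + 0) = (4*sqrt(-91/10))*(-5) = (4*(I*sqrt(910)/10))*(-5) = (2*I*sqrt(910)/5)*(-5) = -2*I*sqrt(910)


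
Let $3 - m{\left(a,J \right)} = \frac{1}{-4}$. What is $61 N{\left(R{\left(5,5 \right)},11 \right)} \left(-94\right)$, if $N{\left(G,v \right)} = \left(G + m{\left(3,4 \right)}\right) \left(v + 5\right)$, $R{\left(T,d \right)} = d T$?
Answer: $-2591768$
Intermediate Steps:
$R{\left(T,d \right)} = T d$
$m{\left(a,J \right)} = \frac{13}{4}$ ($m{\left(a,J \right)} = 3 - \frac{1}{-4} = 3 - - \frac{1}{4} = 3 + \frac{1}{4} = \frac{13}{4}$)
$N{\left(G,v \right)} = \left(5 + v\right) \left(\frac{13}{4} + G\right)$ ($N{\left(G,v \right)} = \left(G + \frac{13}{4}\right) \left(v + 5\right) = \left(\frac{13}{4} + G\right) \left(5 + v\right) = \left(5 + v\right) \left(\frac{13}{4} + G\right)$)
$61 N{\left(R{\left(5,5 \right)},11 \right)} \left(-94\right) = 61 \left(\frac{65}{4} + 5 \cdot 5 \cdot 5 + \frac{13}{4} \cdot 11 + 5 \cdot 5 \cdot 11\right) \left(-94\right) = 61 \left(\frac{65}{4} + 5 \cdot 25 + \frac{143}{4} + 25 \cdot 11\right) \left(-94\right) = 61 \left(\frac{65}{4} + 125 + \frac{143}{4} + 275\right) \left(-94\right) = 61 \cdot 452 \left(-94\right) = 27572 \left(-94\right) = -2591768$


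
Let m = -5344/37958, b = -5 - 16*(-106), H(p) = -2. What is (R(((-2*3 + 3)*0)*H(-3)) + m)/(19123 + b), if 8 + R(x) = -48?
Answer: -532748/197514453 ≈ -0.0026973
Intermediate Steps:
b = 1691 (b = -5 + 1696 = 1691)
R(x) = -56 (R(x) = -8 - 48 = -56)
m = -2672/18979 (m = -5344*1/37958 = -2672/18979 ≈ -0.14079)
(R(((-2*3 + 3)*0)*H(-3)) + m)/(19123 + b) = (-56 - 2672/18979)/(19123 + 1691) = -1065496/18979/20814 = -1065496/18979*1/20814 = -532748/197514453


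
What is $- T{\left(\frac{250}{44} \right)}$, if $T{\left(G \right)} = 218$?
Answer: $-218$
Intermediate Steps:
$- T{\left(\frac{250}{44} \right)} = \left(-1\right) 218 = -218$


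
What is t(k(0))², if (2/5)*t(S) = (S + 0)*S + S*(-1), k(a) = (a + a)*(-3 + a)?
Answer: 0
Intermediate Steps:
k(a) = 2*a*(-3 + a) (k(a) = (2*a)*(-3 + a) = 2*a*(-3 + a))
t(S) = -5*S/2 + 5*S²/2 (t(S) = 5*((S + 0)*S + S*(-1))/2 = 5*(S*S - S)/2 = 5*(S² - S)/2 = -5*S/2 + 5*S²/2)
t(k(0))² = (5*(2*0*(-3 + 0))*(-1 + 2*0*(-3 + 0))/2)² = (5*(2*0*(-3))*(-1 + 2*0*(-3))/2)² = ((5/2)*0*(-1 + 0))² = ((5/2)*0*(-1))² = 0² = 0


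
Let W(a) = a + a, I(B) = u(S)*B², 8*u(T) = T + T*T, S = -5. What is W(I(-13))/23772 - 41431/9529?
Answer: -75141979/17424876 ≈ -4.3123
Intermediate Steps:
u(T) = T/8 + T²/8 (u(T) = (T + T*T)/8 = (T + T²)/8 = T/8 + T²/8)
I(B) = 5*B²/2 (I(B) = ((⅛)*(-5)*(1 - 5))*B² = ((⅛)*(-5)*(-4))*B² = 5*B²/2)
W(a) = 2*a
W(I(-13))/23772 - 41431/9529 = (2*((5/2)*(-13)²))/23772 - 41431/9529 = (2*((5/2)*169))*(1/23772) - 41431*1/9529 = (2*(845/2))*(1/23772) - 3187/733 = 845*(1/23772) - 3187/733 = 845/23772 - 3187/733 = -75141979/17424876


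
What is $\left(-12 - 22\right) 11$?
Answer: $-374$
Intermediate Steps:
$\left(-12 - 22\right) 11 = \left(-34\right) 11 = -374$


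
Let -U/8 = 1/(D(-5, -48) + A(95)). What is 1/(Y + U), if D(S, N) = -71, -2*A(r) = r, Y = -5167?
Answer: -237/1224563 ≈ -0.00019354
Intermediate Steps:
A(r) = -r/2
U = 16/237 (U = -8/(-71 - ½*95) = -8/(-71 - 95/2) = -8/(-237/2) = -8*(-2/237) = 16/237 ≈ 0.067511)
1/(Y + U) = 1/(-5167 + 16/237) = 1/(-1224563/237) = -237/1224563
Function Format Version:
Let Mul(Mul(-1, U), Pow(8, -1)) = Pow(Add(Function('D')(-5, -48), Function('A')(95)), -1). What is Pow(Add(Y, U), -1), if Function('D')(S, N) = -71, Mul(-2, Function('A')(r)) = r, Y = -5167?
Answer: Rational(-237, 1224563) ≈ -0.00019354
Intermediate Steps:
Function('A')(r) = Mul(Rational(-1, 2), r)
U = Rational(16, 237) (U = Mul(-8, Pow(Add(-71, Mul(Rational(-1, 2), 95)), -1)) = Mul(-8, Pow(Add(-71, Rational(-95, 2)), -1)) = Mul(-8, Pow(Rational(-237, 2), -1)) = Mul(-8, Rational(-2, 237)) = Rational(16, 237) ≈ 0.067511)
Pow(Add(Y, U), -1) = Pow(Add(-5167, Rational(16, 237)), -1) = Pow(Rational(-1224563, 237), -1) = Rational(-237, 1224563)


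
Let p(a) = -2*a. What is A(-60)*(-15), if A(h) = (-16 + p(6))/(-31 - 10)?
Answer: -420/41 ≈ -10.244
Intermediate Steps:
A(h) = 28/41 (A(h) = (-16 - 2*6)/(-31 - 10) = (-16 - 12)/(-41) = -28*(-1/41) = 28/41)
A(-60)*(-15) = (28/41)*(-15) = -420/41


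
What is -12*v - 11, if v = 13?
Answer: -167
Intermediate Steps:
-12*v - 11 = -12*13 - 11 = -156 - 11 = -167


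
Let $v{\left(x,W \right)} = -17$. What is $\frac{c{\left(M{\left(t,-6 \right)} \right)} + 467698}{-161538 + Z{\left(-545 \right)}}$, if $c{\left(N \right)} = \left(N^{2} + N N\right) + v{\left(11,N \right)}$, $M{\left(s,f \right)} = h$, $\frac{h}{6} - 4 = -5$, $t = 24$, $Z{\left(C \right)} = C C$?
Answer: $\frac{42523}{12317} \approx 3.4524$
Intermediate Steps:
$Z{\left(C \right)} = C^{2}$
$h = -6$ ($h = 24 + 6 \left(-5\right) = 24 - 30 = -6$)
$M{\left(s,f \right)} = -6$
$c{\left(N \right)} = -17 + 2 N^{2}$ ($c{\left(N \right)} = \left(N^{2} + N N\right) - 17 = \left(N^{2} + N^{2}\right) - 17 = 2 N^{2} - 17 = -17 + 2 N^{2}$)
$\frac{c{\left(M{\left(t,-6 \right)} \right)} + 467698}{-161538 + Z{\left(-545 \right)}} = \frac{\left(-17 + 2 \left(-6\right)^{2}\right) + 467698}{-161538 + \left(-545\right)^{2}} = \frac{\left(-17 + 2 \cdot 36\right) + 467698}{-161538 + 297025} = \frac{\left(-17 + 72\right) + 467698}{135487} = \left(55 + 467698\right) \frac{1}{135487} = 467753 \cdot \frac{1}{135487} = \frac{42523}{12317}$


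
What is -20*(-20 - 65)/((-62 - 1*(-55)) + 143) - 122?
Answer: -219/2 ≈ -109.50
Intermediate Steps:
-20*(-20 - 65)/((-62 - 1*(-55)) + 143) - 122 = -(-1700)/((-62 + 55) + 143) - 122 = -(-1700)/(-7 + 143) - 122 = -(-1700)/136 - 122 = -20*(-5/8) - 122 = 25/2 - 122 = -219/2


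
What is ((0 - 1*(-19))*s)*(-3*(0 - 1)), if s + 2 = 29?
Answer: 1539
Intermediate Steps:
s = 27 (s = -2 + 29 = 27)
((0 - 1*(-19))*s)*(-3*(0 - 1)) = ((0 - 1*(-19))*27)*(-3*(0 - 1)) = ((0 + 19)*27)*(-3*(-1)) = (19*27)*3 = 513*3 = 1539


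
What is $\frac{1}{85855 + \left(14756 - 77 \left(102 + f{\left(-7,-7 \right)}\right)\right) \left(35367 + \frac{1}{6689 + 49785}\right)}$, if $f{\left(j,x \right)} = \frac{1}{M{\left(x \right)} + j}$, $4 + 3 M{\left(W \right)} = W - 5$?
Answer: $\frac{2089538}{510703342985185} \approx 4.0915 \cdot 10^{-9}$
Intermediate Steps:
$M{\left(W \right)} = -3 + \frac{W}{3}$ ($M{\left(W \right)} = - \frac{4}{3} + \frac{W - 5}{3} = - \frac{4}{3} + \frac{-5 + W}{3} = - \frac{4}{3} + \left(- \frac{5}{3} + \frac{W}{3}\right) = -3 + \frac{W}{3}$)
$f{\left(j,x \right)} = \frac{1}{-3 + j + \frac{x}{3}}$ ($f{\left(j,x \right)} = \frac{1}{\left(-3 + \frac{x}{3}\right) + j} = \frac{1}{-3 + j + \frac{x}{3}}$)
$\frac{1}{85855 + \left(14756 - 77 \left(102 + f{\left(-7,-7 \right)}\right)\right) \left(35367 + \frac{1}{6689 + 49785}\right)} = \frac{1}{85855 + \left(14756 - 77 \left(102 + \frac{3}{-9 - 7 + 3 \left(-7\right)}\right)\right) \left(35367 + \frac{1}{6689 + 49785}\right)} = \frac{1}{85855 + \left(14756 - 77 \left(102 + \frac{3}{-9 - 7 - 21}\right)\right) \left(35367 + \frac{1}{56474}\right)} = \frac{1}{85855 + \left(14756 - 77 \left(102 + \frac{3}{-37}\right)\right) \left(35367 + \frac{1}{56474}\right)} = \frac{1}{85855 + \left(14756 - 77 \left(102 + 3 \left(- \frac{1}{37}\right)\right)\right) \frac{1997315959}{56474}} = \frac{1}{85855 + \left(14756 - 77 \left(102 - \frac{3}{37}\right)\right) \frac{1997315959}{56474}} = \frac{1}{85855 + \left(14756 - \frac{290367}{37}\right) \frac{1997315959}{56474}} = \frac{1}{85855 + \frac{255605}{37} \cdot \frac{1997315959}{56474}} = \frac{1}{85855 + \frac{510523945700195}{2089538}} = \frac{1}{\frac{510703342985185}{2089538}} = \frac{2089538}{510703342985185}$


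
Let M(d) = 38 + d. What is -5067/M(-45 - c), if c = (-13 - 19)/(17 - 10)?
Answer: 35469/17 ≈ 2086.4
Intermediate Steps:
c = -32/7 ≈ -4.5714
-5067/M(-45 - c) = -5067/(38 + (-45 - 1*(-32/7))) = -5067/(38 + (-45 + 32/7)) = -5067/(38 - 283/7) = -5067/(-17/7) = -5067*(-7/17) = 35469/17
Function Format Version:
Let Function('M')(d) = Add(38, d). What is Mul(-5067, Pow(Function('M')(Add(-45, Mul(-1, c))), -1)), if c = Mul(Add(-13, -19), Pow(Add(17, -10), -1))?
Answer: Rational(35469, 17) ≈ 2086.4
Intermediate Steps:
c = Rational(-32, 7) (c = Mul(-32, Pow(7, -1)) = Mul(-32, Rational(1, 7)) = Rational(-32, 7) ≈ -4.5714)
Mul(-5067, Pow(Function('M')(Add(-45, Mul(-1, c))), -1)) = Mul(-5067, Pow(Add(38, Add(-45, Mul(-1, Rational(-32, 7)))), -1)) = Mul(-5067, Pow(Add(38, Add(-45, Rational(32, 7))), -1)) = Mul(-5067, Pow(Add(38, Rational(-283, 7)), -1)) = Mul(-5067, Pow(Rational(-17, 7), -1)) = Mul(-5067, Rational(-7, 17)) = Rational(35469, 17)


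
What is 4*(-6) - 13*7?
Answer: -115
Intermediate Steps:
4*(-6) - 13*7 = -24 - 91 = -115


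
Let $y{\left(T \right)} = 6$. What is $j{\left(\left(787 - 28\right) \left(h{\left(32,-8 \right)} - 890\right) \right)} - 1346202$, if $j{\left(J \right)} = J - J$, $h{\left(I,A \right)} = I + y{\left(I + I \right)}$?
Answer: $-1346202$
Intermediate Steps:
$h{\left(I,A \right)} = 6 + I$ ($h{\left(I,A \right)} = I + 6 = 6 + I$)
$j{\left(J \right)} = 0$
$j{\left(\left(787 - 28\right) \left(h{\left(32,-8 \right)} - 890\right) \right)} - 1346202 = 0 - 1346202 = -1346202$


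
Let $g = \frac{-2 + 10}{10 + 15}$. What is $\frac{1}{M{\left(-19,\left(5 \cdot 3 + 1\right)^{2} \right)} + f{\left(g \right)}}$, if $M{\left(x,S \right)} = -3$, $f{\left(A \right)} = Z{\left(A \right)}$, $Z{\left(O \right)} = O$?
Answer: $- \frac{25}{67} \approx -0.37313$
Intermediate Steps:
$g = \frac{8}{25} \approx 0.32$
$f{\left(A \right)} = A$
$\frac{1}{M{\left(-19,\left(5 \cdot 3 + 1\right)^{2} \right)} + f{\left(g \right)}} = \frac{1}{-3 + \frac{8}{25}} = \frac{1}{- \frac{67}{25}} = - \frac{25}{67}$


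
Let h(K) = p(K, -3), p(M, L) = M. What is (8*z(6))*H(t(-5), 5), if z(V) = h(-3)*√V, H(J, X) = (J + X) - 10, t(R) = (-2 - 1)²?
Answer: -96*√6 ≈ -235.15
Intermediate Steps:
h(K) = K
t(R) = 9 (t(R) = (-3)² = 9)
H(J, X) = -10 + J + X
z(V) = -3*√V
(8*z(6))*H(t(-5), 5) = (8*(-3*√6))*(-10 + 9 + 5) = -24*√6*4 = -96*√6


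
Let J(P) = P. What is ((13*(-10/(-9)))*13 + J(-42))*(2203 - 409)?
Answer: 784576/3 ≈ 2.6153e+5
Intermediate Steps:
((13*(-10/(-9)))*13 + J(-42))*(2203 - 409) = ((13*(-10/(-9)))*13 - 42)*(2203 - 409) = ((13*(-10*(-1/9)))*13 - 42)*1794 = ((13*(10/9))*13 - 42)*1794 = ((130/9)*13 - 42)*1794 = (1690/9 - 42)*1794 = (1312/9)*1794 = 784576/3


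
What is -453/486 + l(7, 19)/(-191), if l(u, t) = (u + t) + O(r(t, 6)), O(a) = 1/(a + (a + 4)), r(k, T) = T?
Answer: -264505/247536 ≈ -1.0686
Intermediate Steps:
O(a) = 1/(4 + 2*a) (O(a) = 1/(a + (4 + a)) = 1/(4 + 2*a))
l(u, t) = 1/16 + t + u (l(u, t) = (u + t) + 1/(2*(2 + 6)) = (t + u) + (½)/8 = (t + u) + (½)*(⅛) = (t + u) + 1/16 = 1/16 + t + u)
-453/486 + l(7, 19)/(-191) = -453/486 + (1/16 + 19 + 7)/(-191) = -453*1/486 + (417/16)*(-1/191) = -151/162 - 417/3056 = -264505/247536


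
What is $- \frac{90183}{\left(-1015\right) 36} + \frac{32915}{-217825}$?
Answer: $\frac{49177061}{21224868} \approx 2.317$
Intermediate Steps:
$- \frac{90183}{\left(-1015\right) 36} + \frac{32915}{-217825} = - \frac{90183}{-36540} + 32915 \left(- \frac{1}{217825}\right) = \left(-90183\right) \left(- \frac{1}{36540}\right) - \frac{6583}{43565} = \frac{30061}{12180} - \frac{6583}{43565} = \frac{49177061}{21224868}$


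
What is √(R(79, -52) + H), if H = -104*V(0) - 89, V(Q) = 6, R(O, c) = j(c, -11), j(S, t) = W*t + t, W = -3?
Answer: I*√691 ≈ 26.287*I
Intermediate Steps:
j(S, t) = -2*t (j(S, t) = -3*t + t = -2*t)
R(O, c) = 22 (R(O, c) = -2*(-11) = 22)
H = -713 (H = -104*6 - 89 = -624 - 89 = -713)
√(R(79, -52) + H) = √(22 - 713) = √(-691) = I*√691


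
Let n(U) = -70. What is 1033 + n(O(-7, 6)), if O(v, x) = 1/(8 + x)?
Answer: 963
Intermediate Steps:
1033 + n(O(-7, 6)) = 1033 - 70 = 963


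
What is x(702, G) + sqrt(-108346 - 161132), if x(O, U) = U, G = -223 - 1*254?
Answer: -477 + 3*I*sqrt(29942) ≈ -477.0 + 519.11*I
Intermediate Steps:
G = -477 (G = -223 - 254 = -477)
x(702, G) + sqrt(-108346 - 161132) = -477 + sqrt(-108346 - 161132) = -477 + sqrt(-269478) = -477 + 3*I*sqrt(29942)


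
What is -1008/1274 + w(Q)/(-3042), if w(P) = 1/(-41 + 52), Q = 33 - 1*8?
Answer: -185335/234234 ≈ -0.79124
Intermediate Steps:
Q = 25 (Q = 33 - 8 = 25)
w(P) = 1/11
-1008/1274 + w(Q)/(-3042) = -1008/1274 + (1/11)/(-3042) = -1008*1/1274 + (1/11)*(-1/3042) = -72/91 - 1/33462 = -185335/234234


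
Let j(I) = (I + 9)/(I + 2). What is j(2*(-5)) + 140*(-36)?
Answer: -40319/8 ≈ -5039.9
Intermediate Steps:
j(I) = (9 + I)/(2 + I)
j(2*(-5)) + 140*(-36) = (9 + 2*(-5))/(2 + 2*(-5)) + 140*(-36) = (9 - 10)/(2 - 10) - 5040 = -1/(-8) - 5040 = -⅛*(-1) - 5040 = ⅛ - 5040 = -40319/8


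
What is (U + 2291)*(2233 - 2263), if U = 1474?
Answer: -112950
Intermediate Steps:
(U + 2291)*(2233 - 2263) = (1474 + 2291)*(2233 - 2263) = 3765*(-30) = -112950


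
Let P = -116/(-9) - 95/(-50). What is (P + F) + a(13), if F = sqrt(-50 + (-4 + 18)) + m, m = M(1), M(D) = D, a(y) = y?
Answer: 2591/90 + 6*I ≈ 28.789 + 6.0*I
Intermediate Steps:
m = 1
F = 1 + 6*I (F = sqrt(-50 + (-4 + 18)) + 1 = sqrt(-50 + 14) + 1 = sqrt(-36) + 1 = 6*I + 1 = 1 + 6*I ≈ 1.0 + 6.0*I)
P = 1331/90 (P = -116*(-1/9) - 95*(-1/50) = 116/9 + 19/10 = 1331/90 ≈ 14.789)
(P + F) + a(13) = (1331/90 + (1 + 6*I)) + 13 = (1421/90 + 6*I) + 13 = 2591/90 + 6*I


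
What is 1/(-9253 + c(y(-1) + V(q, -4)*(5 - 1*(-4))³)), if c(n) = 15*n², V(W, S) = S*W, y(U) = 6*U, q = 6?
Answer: 1/4594790807 ≈ 2.1764e-10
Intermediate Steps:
1/(-9253 + c(y(-1) + V(q, -4)*(5 - 1*(-4))³)) = 1/(-9253 + 15*(6*(-1) + (-4*6)*(5 - 1*(-4))³)²) = 1/(-9253 + 15*(-6 - 24*(5 + 4)³)²) = 1/(-9253 + 15*(-6 - 24*9³)²) = 1/(-9253 + 15*(-6 - 24*729)²) = 1/(-9253 + 15*(-6 - 17496)²) = 1/(-9253 + 15*(-17502)²) = 1/(-9253 + 15*306320004) = 1/(-9253 + 4594800060) = 1/4594790807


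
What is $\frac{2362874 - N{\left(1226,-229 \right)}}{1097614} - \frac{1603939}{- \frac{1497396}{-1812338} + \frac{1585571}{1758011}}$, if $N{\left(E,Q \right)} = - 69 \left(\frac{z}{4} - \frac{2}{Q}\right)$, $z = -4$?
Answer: $- \frac{642247983494191373996580715}{691980148884612430262} \approx -9.2813 \cdot 10^{5}$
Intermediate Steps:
$N{\left(E,Q \right)} = 69 + \frac{138}{Q}$ ($N{\left(E,Q \right)} = - 69 \left(- \frac{4}{4} - \frac{2}{Q}\right) = - 69 \left(\left(-4\right) \frac{1}{4} - \frac{2}{Q}\right) = - 69 \left(-1 - \frac{2}{Q}\right) = 69 + \frac{138}{Q}$)
$\frac{2362874 - N{\left(1226,-229 \right)}}{1097614} - \frac{1603939}{- \frac{1497396}{-1812338} + \frac{1585571}{1758011}} = \frac{2362874 - \left(69 + \frac{138}{-229}\right)}{1097614} - \frac{1603939}{- \frac{1497396}{-1812338} + \frac{1585571}{1758011}} = \left(2362874 - \left(69 + 138 \left(- \frac{1}{229}\right)\right)\right) \frac{1}{1097614} - \frac{1603939}{\left(-1497396\right) \left(- \frac{1}{1812338}\right) + 1585571 \cdot \frac{1}{1758011}} = \left(2362874 - \left(69 - \frac{138}{229}\right)\right) \frac{1}{1097614} - \frac{1603939}{\frac{748698}{906169} + \frac{1585571}{1758011}} = \left(2362874 - \frac{15663}{229}\right) \frac{1}{1097614} - \frac{1603939}{\frac{2753014607177}{1593055069859}} = \left(2362874 - \frac{15663}{229}\right) \frac{1}{1097614} - \frac{2555163155694574601}{2753014607177} = \frac{541082483}{229} \cdot \frac{1}{1097614} - \frac{2555163155694574601}{2753014607177} = \frac{541082483}{251353606} - \frac{2555163155694574601}{2753014607177} = - \frac{642247983494191373996580715}{691980148884612430262}$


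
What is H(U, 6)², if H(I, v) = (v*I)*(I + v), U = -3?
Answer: 2916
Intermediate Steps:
H(I, v) = I*v*(I + v) (H(I, v) = (I*v)*(I + v) = I*v*(I + v))
H(U, 6)² = (-3*6*(-3 + 6))² = (-3*6*3)² = (-54)² = 2916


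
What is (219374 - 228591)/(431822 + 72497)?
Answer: -9217/504319 ≈ -0.018276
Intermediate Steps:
(219374 - 228591)/(431822 + 72497) = -9217/504319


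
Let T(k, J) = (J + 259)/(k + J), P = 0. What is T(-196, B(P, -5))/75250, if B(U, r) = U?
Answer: -37/2107000 ≈ -1.7561e-5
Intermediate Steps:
T(k, J) = (259 + J)/(J + k)
T(-196, B(P, -5))/75250 = ((259 + 0)/(0 - 196))/75250 = (259/(-196))*(1/75250) = -1/196*259*(1/75250) = -37/28*1/75250 = -37/2107000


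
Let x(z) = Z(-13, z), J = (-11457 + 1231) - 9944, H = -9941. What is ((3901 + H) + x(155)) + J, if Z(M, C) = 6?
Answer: -26204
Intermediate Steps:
J = -20170 (J = -10226 - 9944 = -20170)
x(z) = 6
((3901 + H) + x(155)) + J = ((3901 - 9941) + 6) - 20170 = (-6040 + 6) - 20170 = -6034 - 20170 = -26204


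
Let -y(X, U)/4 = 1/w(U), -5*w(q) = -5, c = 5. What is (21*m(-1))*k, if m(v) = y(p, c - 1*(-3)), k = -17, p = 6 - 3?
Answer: 1428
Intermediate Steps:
p = 3
w(q) = 1 (w(q) = -⅕*(-5) = 1)
y(X, U) = -4 (y(X, U) = -4/1 = -4*1 = -4)
m(v) = -4
(21*m(-1))*k = (21*(-4))*(-17) = -84*(-17) = 1428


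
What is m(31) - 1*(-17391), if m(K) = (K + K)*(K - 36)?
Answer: 17081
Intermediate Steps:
m(K) = 2*K*(-36 + K) (m(K) = (2*K)*(-36 + K) = 2*K*(-36 + K))
m(31) - 1*(-17391) = 2*31*(-36 + 31) - 1*(-17391) = 2*31*(-5) + 17391 = -310 + 17391 = 17081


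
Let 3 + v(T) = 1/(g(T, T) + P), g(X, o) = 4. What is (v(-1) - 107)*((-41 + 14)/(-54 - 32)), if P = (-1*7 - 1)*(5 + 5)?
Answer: -225747/6536 ≈ -34.539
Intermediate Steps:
P = -80 (P = (-7 - 1)*10 = -8*10 = -80)
v(T) = -229/76 (v(T) = -3 + 1/(4 - 80) = -3 + 1/(-76) = -3 - 1/76 = -229/76)
(v(-1) - 107)*((-41 + 14)/(-54 - 32)) = (-229/76 - 107)*((-41 + 14)/(-54 - 32)) = -(-225747)/(76*(-86)) = -(-225747)*(-1)/(76*86) = -8361/76*27/86 = -225747/6536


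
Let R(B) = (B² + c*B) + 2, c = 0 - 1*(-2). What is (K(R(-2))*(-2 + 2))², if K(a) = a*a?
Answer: 0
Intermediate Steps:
c = 2 (c = 0 + 2 = 2)
R(B) = 2 + B² + 2*B (R(B) = (B² + 2*B) + 2 = 2 + B² + 2*B)
K(a) = a²
(K(R(-2))*(-2 + 2))² = ((2 + (-2)² + 2*(-2))²*(-2 + 2))² = ((2 + 4 - 4)²*0)² = (2²*0)² = (4*0)² = 0² = 0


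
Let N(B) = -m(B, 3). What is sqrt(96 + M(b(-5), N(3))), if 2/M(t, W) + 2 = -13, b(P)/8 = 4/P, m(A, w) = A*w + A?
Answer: sqrt(21570)/15 ≈ 9.7912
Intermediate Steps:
m(A, w) = A + A*w
b(P) = 32/P (b(P) = 8*(4/P) = 32/P)
N(B) = -4*B (N(B) = -B*(1 + 3) = -B*4 = -4*B)
M(t, W) = -2/15 (M(t, W) = 2/(-2 - 13) = 2/(-15) = 2*(-1/15) = -2/15)
sqrt(96 + M(b(-5), N(3))) = sqrt(96 - 2/15) = sqrt(1438/15) = sqrt(21570)/15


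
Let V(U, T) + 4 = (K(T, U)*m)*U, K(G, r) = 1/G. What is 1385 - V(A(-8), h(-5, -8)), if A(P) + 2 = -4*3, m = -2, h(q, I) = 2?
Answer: 1375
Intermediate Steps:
A(P) = -14 (A(P) = -2 - 4*3 = -2 - 12 = -14)
V(U, T) = -4 - 2*U/T (V(U, T) = -4 + (-2/T)*U = -4 - 2*U/T)
1385 - V(A(-8), h(-5, -8)) = 1385 - (-4 - 2*(-14)/2) = 1385 - (-4 - 2*(-14)*1/2) = 1385 - (-4 + 14) = 1385 - 1*10 = 1385 - 10 = 1375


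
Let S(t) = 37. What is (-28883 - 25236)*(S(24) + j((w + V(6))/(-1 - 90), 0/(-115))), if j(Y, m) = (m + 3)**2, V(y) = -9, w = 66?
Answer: -2489474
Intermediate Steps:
j(Y, m) = (3 + m)**2
(-28883 - 25236)*(S(24) + j((w + V(6))/(-1 - 90), 0/(-115))) = (-28883 - 25236)*(37 + (3 + 0/(-115))**2) = -54119*(37 + (3 + 0*(-1/115))**2) = -54119*(37 + (3 + 0)**2) = -54119*(37 + 3**2) = -54119*(37 + 9) = -54119*46 = -2489474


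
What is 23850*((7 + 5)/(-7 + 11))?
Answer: 71550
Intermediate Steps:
23850*((7 + 5)/(-7 + 11)) = 23850*(12/4) = 23850*(12*(¼)) = 23850*3 = 71550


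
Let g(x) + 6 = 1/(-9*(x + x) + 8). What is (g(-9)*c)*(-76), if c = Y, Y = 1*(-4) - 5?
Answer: -348498/85 ≈ -4100.0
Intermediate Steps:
Y = -9 (Y = -4 - 5 = -9)
c = -9
g(x) = -6 + 1/(8 - 18*x) (g(x) = -6 + 1/(-9*(x + x) + 8) = -6 + 1/(-18*x + 8) = -6 + 1/(8 - 18*x))
(g(-9)*c)*(-76) = (((47 - 108*(-9))/(2*(-4 + 9*(-9))))*(-9))*(-76) = (((47 + 972)/(2*(-4 - 81)))*(-9))*(-76) = (((½)*1019/(-85))*(-9))*(-76) = (((½)*(-1/85)*1019)*(-9))*(-76) = -1019/170*(-9)*(-76) = (9171/170)*(-76) = -348498/85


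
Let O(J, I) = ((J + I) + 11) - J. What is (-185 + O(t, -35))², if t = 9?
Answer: 43681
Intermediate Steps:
O(J, I) = 11 + I (O(J, I) = ((I + J) + 11) - J = (11 + I + J) - J = 11 + I)
(-185 + O(t, -35))² = (-185 + (11 - 35))² = (-185 - 24)² = (-209)² = 43681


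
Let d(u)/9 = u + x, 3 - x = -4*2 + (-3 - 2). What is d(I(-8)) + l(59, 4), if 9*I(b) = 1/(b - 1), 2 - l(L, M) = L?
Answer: 782/9 ≈ 86.889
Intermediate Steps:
l(L, M) = 2 - L
I(b) = 1/(9*(-1 + b)) (I(b) = 1/(9*(b - 1)) = 1/(9*(-1 + b)))
x = 16 (x = 3 - (-4*2 + (-3 - 2)) = 3 - (-8 - 5) = 3 - 1*(-13) = 3 + 13 = 16)
d(u) = 144 + 9*u (d(u) = 9*(u + 16) = 9*(16 + u) = 144 + 9*u)
d(I(-8)) + l(59, 4) = (144 + 9*(1/(9*(-1 - 8)))) + (2 - 1*59) = (144 + 9*((1/9)/(-9))) + (2 - 59) = (144 + 9*((1/9)*(-1/9))) - 57 = (144 + 9*(-1/81)) - 57 = (144 - 1/9) - 57 = 1295/9 - 57 = 782/9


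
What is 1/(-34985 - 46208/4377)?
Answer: -4377/153175553 ≈ -2.8575e-5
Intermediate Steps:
1/(-34985 - 46208/4377) = 1/(-153175553/4377) = -4377/153175553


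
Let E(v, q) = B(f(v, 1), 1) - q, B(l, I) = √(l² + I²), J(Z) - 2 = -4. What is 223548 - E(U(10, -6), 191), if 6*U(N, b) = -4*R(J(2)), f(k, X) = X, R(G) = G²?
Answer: 223739 - √2 ≈ 2.2374e+5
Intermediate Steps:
J(Z) = -2 (J(Z) = 2 - 4 = -2)
B(l, I) = √(I² + l²)
U(N, b) = -8/3 (U(N, b) = (-4*(-2)²)/6 = (-4*4)/6 = (⅙)*(-16) = -8/3)
E(v, q) = √2 - q (E(v, q) = √(1² + 1²) - q = √(1 + 1) - q = √2 - q)
223548 - E(U(10, -6), 191) = 223548 - (√2 - 1*191) = 223548 - (√2 - 191) = 223548 - (-191 + √2) = 223548 + (191 - √2) = 223739 - √2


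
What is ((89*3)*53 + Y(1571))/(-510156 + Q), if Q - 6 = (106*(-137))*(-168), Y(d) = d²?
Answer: 1241096/964773 ≈ 1.2864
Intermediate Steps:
Q = 2439702 (Q = 6 + (106*(-137))*(-168) = 6 - 14522*(-168) = 6 + 2439696 = 2439702)
((89*3)*53 + Y(1571))/(-510156 + Q) = ((89*3)*53 + 1571²)/(-510156 + 2439702) = (267*53 + 2468041)/1929546 = (14151 + 2468041)*(1/1929546) = 2482192*(1/1929546) = 1241096/964773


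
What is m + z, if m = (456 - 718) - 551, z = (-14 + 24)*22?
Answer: -593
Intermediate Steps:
z = 220 (z = 10*22 = 220)
m = -813 (m = -262 - 551 = -813)
m + z = -813 + 220 = -593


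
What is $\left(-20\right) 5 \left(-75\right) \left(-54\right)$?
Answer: $-405000$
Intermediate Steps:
$\left(-20\right) 5 \left(-75\right) \left(-54\right) = \left(-100\right) \left(-75\right) \left(-54\right) = 7500 \left(-54\right) = -405000$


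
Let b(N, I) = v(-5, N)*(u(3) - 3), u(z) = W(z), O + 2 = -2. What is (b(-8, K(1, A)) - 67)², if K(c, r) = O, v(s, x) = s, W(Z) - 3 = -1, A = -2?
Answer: 3844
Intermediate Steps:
W(Z) = 2 (W(Z) = 3 - 1 = 2)
O = -4 (O = -2 - 2 = -4)
K(c, r) = -4
u(z) = 2
b(N, I) = 5 (b(N, I) = -5*(2 - 3) = -5*(-1) = 5)
(b(-8, K(1, A)) - 67)² = (5 - 67)² = (-62)² = 3844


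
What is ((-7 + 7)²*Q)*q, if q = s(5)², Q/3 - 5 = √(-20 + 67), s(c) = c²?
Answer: 0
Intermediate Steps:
Q = 15 + 3*√47 (Q = 15 + 3*√(-20 + 67) = 15 + 3*√47 ≈ 35.567)
q = 625 (q = (5²)² = 25² = 625)
((-7 + 7)²*Q)*q = ((-7 + 7)²*(15 + 3*√47))*625 = (0²*(15 + 3*√47))*625 = (0*(15 + 3*√47))*625 = 0*625 = 0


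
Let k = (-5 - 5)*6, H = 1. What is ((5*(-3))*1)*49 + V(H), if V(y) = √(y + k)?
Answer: -735 + I*√59 ≈ -735.0 + 7.6811*I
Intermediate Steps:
k = -60 (k = -10*6 = -60)
V(y) = √(-60 + y) (V(y) = √(y - 60) = √(-60 + y))
((5*(-3))*1)*49 + V(H) = ((5*(-3))*1)*49 + √(-60 + 1) = -15*1*49 + √(-59) = -15*49 + I*√59 = -735 + I*√59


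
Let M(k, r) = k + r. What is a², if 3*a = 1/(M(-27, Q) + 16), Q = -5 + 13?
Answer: 1/81 ≈ 0.012346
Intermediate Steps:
Q = 8
a = -⅑ (a = 1/(3*((-27 + 8) + 16)) = 1/(3*(-19 + 16)) = (⅓)/(-3) = (⅓)*(-⅓) = -⅑ ≈ -0.11111)
a² = (-⅑)² = 1/81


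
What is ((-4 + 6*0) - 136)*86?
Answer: -12040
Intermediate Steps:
((-4 + 6*0) - 136)*86 = ((-4 + 0) - 136)*86 = (-4 - 136)*86 = -140*86 = -12040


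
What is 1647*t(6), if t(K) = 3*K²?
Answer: 177876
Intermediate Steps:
1647*t(6) = 1647*(3*6²) = 1647*(3*36) = 1647*108 = 177876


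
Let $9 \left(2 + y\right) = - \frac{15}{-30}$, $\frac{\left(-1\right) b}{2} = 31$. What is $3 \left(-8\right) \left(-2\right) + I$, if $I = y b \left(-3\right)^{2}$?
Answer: $1133$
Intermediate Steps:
$b = -62$ ($b = \left(-2\right) 31 = -62$)
$y = - \frac{35}{18}$ ($y = -2 + \frac{\left(-15\right) \frac{1}{-30}}{9} = -2 + \frac{\left(-15\right) \left(- \frac{1}{30}\right)}{9} = -2 + \frac{1}{9} \cdot \frac{1}{2} = -2 + \frac{1}{18} = - \frac{35}{18} \approx -1.9444$)
$I = 1085$ ($I = \left(- \frac{35}{18}\right) \left(-62\right) \left(-3\right)^{2} = \frac{1085}{9} \cdot 9 = 1085$)
$3 \left(-8\right) \left(-2\right) + I = 3 \left(-8\right) \left(-2\right) + 1085 = \left(-24\right) \left(-2\right) + 1085 = 48 + 1085 = 1133$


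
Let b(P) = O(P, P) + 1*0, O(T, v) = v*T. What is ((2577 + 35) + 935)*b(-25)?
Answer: 2216875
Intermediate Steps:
O(T, v) = T*v
b(P) = P² (b(P) = P*P + 1*0 = P² + 0 = P²)
((2577 + 35) + 935)*b(-25) = ((2577 + 35) + 935)*(-25)² = (2612 + 935)*625 = 3547*625 = 2216875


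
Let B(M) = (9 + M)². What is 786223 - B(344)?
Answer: 661614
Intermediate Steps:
786223 - B(344) = 786223 - (9 + 344)² = 786223 - 1*353² = 786223 - 1*124609 = 786223 - 124609 = 661614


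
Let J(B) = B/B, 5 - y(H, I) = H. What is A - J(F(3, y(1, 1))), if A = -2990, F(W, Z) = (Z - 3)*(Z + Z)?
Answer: -2991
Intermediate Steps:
y(H, I) = 5 - H
F(W, Z) = 2*Z*(-3 + Z) (F(W, Z) = (-3 + Z)*(2*Z) = 2*Z*(-3 + Z))
J(B) = 1
A - J(F(3, y(1, 1))) = -2990 - 1*1 = -2990 - 1 = -2991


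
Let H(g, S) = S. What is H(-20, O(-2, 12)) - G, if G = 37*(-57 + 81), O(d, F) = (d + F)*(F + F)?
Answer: -648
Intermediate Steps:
O(d, F) = 2*F*(F + d) (O(d, F) = (F + d)*(2*F) = 2*F*(F + d))
G = 888 (G = 37*24 = 888)
H(-20, O(-2, 12)) - G = 2*12*(12 - 2) - 1*888 = 2*12*10 - 888 = 240 - 888 = -648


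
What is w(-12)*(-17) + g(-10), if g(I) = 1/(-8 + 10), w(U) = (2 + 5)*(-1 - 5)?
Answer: 1429/2 ≈ 714.50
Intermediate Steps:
w(U) = -42 (w(U) = 7*(-6) = -42)
g(I) = ½ (g(I) = 1/2 = ½)
w(-12)*(-17) + g(-10) = -42*(-17) + ½ = 714 + ½ = 1429/2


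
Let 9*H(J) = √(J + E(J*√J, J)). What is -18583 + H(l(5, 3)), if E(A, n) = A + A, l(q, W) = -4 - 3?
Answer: -18583 + √(-7 - 14*I*√7)/9 ≈ -18583.0 - 0.52526*I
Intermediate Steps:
l(q, W) = -7
E(A, n) = 2*A
H(J) = √(J + 2*J^(3/2))/9 (H(J) = √(J + 2*(J*√J))/9 = √(J + 2*J^(3/2))/9)
-18583 + H(l(5, 3)) = -18583 + √(-7 + 2*(-7)^(3/2))/9 = -18583 + √(-7 + 2*(-7*I*√7))/9 = -18583 + √(-7 - 14*I*√7)/9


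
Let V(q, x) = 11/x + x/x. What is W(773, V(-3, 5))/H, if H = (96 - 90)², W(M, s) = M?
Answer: 773/36 ≈ 21.472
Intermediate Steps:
V(q, x) = 1 + 11/x (V(q, x) = 11/x + 1 = 1 + 11/x)
H = 36 (H = 6² = 36)
W(773, V(-3, 5))/H = 773/36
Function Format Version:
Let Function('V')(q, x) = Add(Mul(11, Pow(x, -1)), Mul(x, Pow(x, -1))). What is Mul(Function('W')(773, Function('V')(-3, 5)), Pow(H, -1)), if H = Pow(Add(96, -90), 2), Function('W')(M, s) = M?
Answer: Rational(773, 36) ≈ 21.472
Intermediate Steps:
Function('V')(q, x) = Add(1, Mul(11, Pow(x, -1))) (Function('V')(q, x) = Add(Mul(11, Pow(x, -1)), 1) = Add(1, Mul(11, Pow(x, -1))))
H = 36 (H = Pow(6, 2) = 36)
Mul(Function('W')(773, Function('V')(-3, 5)), Pow(H, -1)) = Mul(773, Pow(36, -1)) = Mul(773, Rational(1, 36)) = Rational(773, 36)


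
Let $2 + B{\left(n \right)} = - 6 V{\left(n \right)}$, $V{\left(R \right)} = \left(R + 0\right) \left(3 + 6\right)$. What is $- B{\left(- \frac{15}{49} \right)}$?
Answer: $- \frac{712}{49} \approx -14.531$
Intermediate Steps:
$V{\left(R \right)} = 9 R$ ($V{\left(R \right)} = R 9 = 9 R$)
$B{\left(n \right)} = -2 - 54 n$ ($B{\left(n \right)} = -2 - 6 \cdot 9 n = -2 - 54 n$)
$- B{\left(- \frac{15}{49} \right)} = - (-2 - 54 \left(- \frac{15}{49}\right)) = - (-2 - 54 \left(\left(-15\right) \frac{1}{49}\right)) = - (-2 - - \frac{810}{49}) = - (-2 + \frac{810}{49}) = \left(-1\right) \frac{712}{49} = - \frac{712}{49}$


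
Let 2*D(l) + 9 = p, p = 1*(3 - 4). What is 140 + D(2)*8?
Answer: 100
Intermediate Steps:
p = -1 (p = 1*(-1) = -1)
D(l) = -5 (D(l) = -9/2 + (½)*(-1) = -9/2 - ½ = -5)
140 + D(2)*8 = 140 - 5*8 = 140 - 40 = 100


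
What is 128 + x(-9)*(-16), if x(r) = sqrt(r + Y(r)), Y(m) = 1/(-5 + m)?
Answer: 128 - 8*I*sqrt(1778)/7 ≈ 128.0 - 48.19*I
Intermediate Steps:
x(r) = sqrt(r + 1/(-5 + r))
128 + x(-9)*(-16) = 128 + sqrt((1 - 9*(-5 - 9))/(-5 - 9))*(-16) = 128 + sqrt((1 - 9*(-14))/(-14))*(-16) = 128 + sqrt(-(1 + 126)/14)*(-16) = 128 + sqrt(-1/14*127)*(-16) = 128 + sqrt(-127/14)*(-16) = 128 + (I*sqrt(1778)/14)*(-16) = 128 - 8*I*sqrt(1778)/7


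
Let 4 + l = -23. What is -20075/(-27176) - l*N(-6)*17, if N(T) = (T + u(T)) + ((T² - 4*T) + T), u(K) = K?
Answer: 523919003/27176 ≈ 19279.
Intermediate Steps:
l = -27 (l = -4 - 23 = -27)
N(T) = T² - T (N(T) = (T + T) + ((T² - 4*T) + T) = 2*T + (T² - 3*T) = T² - T)
-20075/(-27176) - l*N(-6)*17 = -20075/(-27176) - (-(-162)*(-1 - 6))*17 = -20075*(-1/27176) - (-(-162)*(-7))*17 = 20075/27176 - (-27*42)*17 = 20075/27176 - (-1134)*17 = 20075/27176 - 1*(-19278) = 20075/27176 + 19278 = 523919003/27176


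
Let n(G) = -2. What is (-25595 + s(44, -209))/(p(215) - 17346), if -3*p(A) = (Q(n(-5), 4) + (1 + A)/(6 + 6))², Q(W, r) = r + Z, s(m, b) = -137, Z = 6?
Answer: 5514/3773 ≈ 1.4614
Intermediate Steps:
Q(W, r) = 6 + r (Q(W, r) = r + 6 = 6 + r)
p(A) = -(121/12 + A/12)²/3 (p(A) = -((6 + 4) + (1 + A)/(6 + 6))²/3 = -(10 + (1 + A)/12)²/3 = -(10 + (1 + A)*(1/12))²/3 = -(10 + (1/12 + A/12))²/3 = -(121/12 + A/12)²/3)
(-25595 + s(44, -209))/(p(215) - 17346) = (-25595 - 137)/(-(121 + 215)²/432 - 17346) = -25732/(-1/432*336² - 17346) = -25732/(-1/432*112896 - 17346) = -25732/(-784/3 - 17346) = -25732/(-52822/3) = -25732*(-3/52822) = 5514/3773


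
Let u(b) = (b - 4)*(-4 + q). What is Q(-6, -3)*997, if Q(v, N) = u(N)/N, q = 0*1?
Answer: -27916/3 ≈ -9305.3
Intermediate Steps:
q = 0
u(b) = 16 - 4*b (u(b) = (b - 4)*(-4 + 0) = (-4 + b)*(-4) = 16 - 4*b)
Q(v, N) = (16 - 4*N)/N
Q(-6, -3)*997 = (-4 + 16/(-3))*997 = (-4 + 16*(-⅓))*997 = (-4 - 16/3)*997 = -28/3*997 = -27916/3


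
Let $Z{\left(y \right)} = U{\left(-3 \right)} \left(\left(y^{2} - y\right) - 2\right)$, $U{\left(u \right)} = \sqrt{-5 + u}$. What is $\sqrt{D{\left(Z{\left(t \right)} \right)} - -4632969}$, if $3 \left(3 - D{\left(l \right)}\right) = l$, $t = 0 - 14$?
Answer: $\frac{2 \sqrt{10424187 - 312 i \sqrt{2}}}{3} \approx 2152.4 - 0.045554 i$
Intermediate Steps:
$t = -14$ ($t = 0 - 14 = -14$)
$Z{\left(y \right)} = 2 i \sqrt{2} \left(-2 + y^{2} - y\right)$ ($Z{\left(y \right)} = \sqrt{-5 - 3} \left(\left(y^{2} - y\right) - 2\right) = \sqrt{-8} \left(-2 + y^{2} - y\right) = 2 i \sqrt{2} \left(-2 + y^{2} - y\right)$)
$D{\left(l \right)} = 3 - \frac{l}{3}$
$\sqrt{D{\left(Z{\left(t \right)} \right)} - -4632969} = \sqrt{\left(3 - \frac{2 i \sqrt{2} \left(-2 + \left(-14\right)^{2} - -14\right)}{3}\right) - -4632969} = \sqrt{\left(3 - \frac{2 i \sqrt{2} \left(-2 + 196 + 14\right)}{3}\right) + 4632969} = \sqrt{\left(3 - \frac{2 i \sqrt{2} \cdot 208}{3}\right) + 4632969} = \sqrt{\left(3 - \frac{416 i \sqrt{2}}{3}\right) + 4632969} = \sqrt{4632972 - \frac{416 i \sqrt{2}}{3}}$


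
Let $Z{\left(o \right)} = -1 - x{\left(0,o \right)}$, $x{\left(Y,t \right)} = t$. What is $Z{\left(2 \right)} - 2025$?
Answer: $-2028$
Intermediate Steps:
$Z{\left(o \right)} = -1 - o$
$Z{\left(2 \right)} - 2025 = \left(-1 - 2\right) - 2025 = -3 - 2025 = -2028$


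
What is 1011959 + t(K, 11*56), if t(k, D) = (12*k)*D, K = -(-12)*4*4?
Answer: 2431223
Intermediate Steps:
K = 192 (K = -3*(-16)*4 = 48*4 = 192)
t(k, D) = 12*D*k
1011959 + t(K, 11*56) = 1011959 + 12*(11*56)*192 = 1011959 + 12*616*192 = 1011959 + 1419264 = 2431223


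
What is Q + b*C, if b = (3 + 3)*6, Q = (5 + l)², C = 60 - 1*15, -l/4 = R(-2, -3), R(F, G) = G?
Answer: 1909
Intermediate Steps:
l = 12 (l = -4*(-3) = 12)
C = 45 (C = 60 - 15 = 45)
Q = 289 (Q = (5 + 12)² = 17² = 289)
b = 36 (b = 6*6 = 36)
Q + b*C = 289 + 36*45 = 289 + 1620 = 1909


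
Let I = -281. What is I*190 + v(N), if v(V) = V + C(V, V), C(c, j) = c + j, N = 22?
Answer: -53324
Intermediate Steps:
v(V) = 3*V (v(V) = V + (V + V) = V + 2*V = 3*V)
I*190 + v(N) = -281*190 + 3*22 = -53390 + 66 = -53324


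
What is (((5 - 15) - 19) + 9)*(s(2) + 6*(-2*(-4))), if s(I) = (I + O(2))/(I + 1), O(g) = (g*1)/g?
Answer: -980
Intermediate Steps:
O(g) = 1 (O(g) = g/g = 1)
s(I) = 1 (s(I) = (I + 1)/(I + 1) = (1 + I)/(1 + I) = 1)
(((5 - 15) - 19) + 9)*(s(2) + 6*(-2*(-4))) = (((5 - 15) - 19) + 9)*(1 + 6*(-2*(-4))) = ((-10 - 19) + 9)*(1 + 6*8) = (-29 + 9)*(1 + 48) = -20*49 = -980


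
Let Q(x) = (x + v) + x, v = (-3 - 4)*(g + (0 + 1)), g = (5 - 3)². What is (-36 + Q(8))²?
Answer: 3025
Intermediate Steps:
g = 4 (g = 2² = 4)
v = -35 (v = (-3 - 4)*(4 + (0 + 1)) = -7*(4 + 1) = -7*5 = -35)
Q(x) = -35 + 2*x (Q(x) = (x - 35) + x = (-35 + x) + x = -35 + 2*x)
(-36 + Q(8))² = (-36 + (-35 + 2*8))² = (-36 + (-35 + 16))² = (-36 - 19)² = (-55)² = 3025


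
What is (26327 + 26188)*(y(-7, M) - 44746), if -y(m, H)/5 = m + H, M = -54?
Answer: -2333819115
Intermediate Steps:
y(m, H) = -5*H - 5*m (y(m, H) = -5*(m + H) = -5*(H + m) = -5*H - 5*m)
(26327 + 26188)*(y(-7, M) - 44746) = (26327 + 26188)*((-5*(-54) - 5*(-7)) - 44746) = 52515*((270 + 35) - 44746) = 52515*(305 - 44746) = 52515*(-44441) = -2333819115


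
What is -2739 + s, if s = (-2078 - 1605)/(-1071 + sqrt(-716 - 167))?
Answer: -3140219343/1147924 + 3683*I*sqrt(883)/1147924 ≈ -2735.6 + 0.095339*I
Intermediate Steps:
s = -3683/(-1071 + I*sqrt(883)) (s = -3683/(-1071 + sqrt(-883)) = -3683/(-1071 + I*sqrt(883)) ≈ 3.4362 + 0.095339*I)
-2739 + s = -2739 + (3944493/1147924 + 3683*I*sqrt(883)/1147924) = -3140219343/1147924 + 3683*I*sqrt(883)/1147924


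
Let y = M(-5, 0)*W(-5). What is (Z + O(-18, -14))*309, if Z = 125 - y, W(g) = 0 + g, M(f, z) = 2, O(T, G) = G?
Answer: 37389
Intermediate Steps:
W(g) = g
y = -10 (y = 2*(-5) = -10)
Z = 135 (Z = 125 - 1*(-10) = 125 + 10 = 135)
(Z + O(-18, -14))*309 = (135 - 14)*309 = 121*309 = 37389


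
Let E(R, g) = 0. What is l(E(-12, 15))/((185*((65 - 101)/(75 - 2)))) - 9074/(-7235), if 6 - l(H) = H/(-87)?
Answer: 1908797/1606170 ≈ 1.1884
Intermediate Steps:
l(H) = 6 + H/87 (l(H) = 6 - H/(-87) = 6 - H*(-1)/87 = 6 - (-1)*H/87 = 6 + H/87)
l(E(-12, 15))/((185*((65 - 101)/(75 - 2)))) - 9074/(-7235) = (6 + (1/87)*0)/((185*((65 - 101)/(75 - 2)))) - 9074/(-7235) = (6 + 0)/((185*(-36/73))) - 9074*(-1/7235) = 6/((185*(-36*1/73))) + 9074/7235 = 6/((185*(-36/73))) + 9074/7235 = 6/(-6660/73) + 9074/7235 = 6*(-73/6660) + 9074/7235 = -73/1110 + 9074/7235 = 1908797/1606170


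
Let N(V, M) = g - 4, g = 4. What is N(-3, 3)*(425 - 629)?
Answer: 0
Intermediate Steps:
N(V, M) = 0 (N(V, M) = 4 - 4 = 0)
N(-3, 3)*(425 - 629) = 0*(425 - 629) = 0*(-204) = 0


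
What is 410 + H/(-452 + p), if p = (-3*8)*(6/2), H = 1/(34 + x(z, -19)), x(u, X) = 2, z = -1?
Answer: 7734239/18864 ≈ 410.00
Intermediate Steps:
H = 1/36 (H = 1/(34 + 2) = 1/36 ≈ 0.027778)
p = -72 (p = -144/2 = -24*3 = -72)
410 + H/(-452 + p) = 410 + (1/36)/(-452 - 72) = 410 + (1/36)/(-524) = 410 - 1/524*1/36 = 410 - 1/18864 = 7734239/18864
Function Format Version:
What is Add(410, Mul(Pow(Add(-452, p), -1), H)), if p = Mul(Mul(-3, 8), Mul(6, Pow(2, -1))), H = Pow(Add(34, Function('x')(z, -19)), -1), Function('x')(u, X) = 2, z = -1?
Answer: Rational(7734239, 18864) ≈ 410.00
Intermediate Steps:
H = Rational(1, 36) (H = Pow(Add(34, 2), -1) = Pow(36, -1) = Rational(1, 36) ≈ 0.027778)
p = -72 (p = Mul(-24, Mul(6, Rational(1, 2))) = Mul(-24, 3) = -72)
Add(410, Mul(Pow(Add(-452, p), -1), H)) = Add(410, Mul(Pow(Add(-452, -72), -1), Rational(1, 36))) = Add(410, Mul(Pow(-524, -1), Rational(1, 36))) = Add(410, Mul(Rational(-1, 524), Rational(1, 36))) = Add(410, Rational(-1, 18864)) = Rational(7734239, 18864)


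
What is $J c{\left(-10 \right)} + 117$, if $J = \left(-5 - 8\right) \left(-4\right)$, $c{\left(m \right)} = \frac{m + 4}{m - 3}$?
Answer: $141$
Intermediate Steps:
$c{\left(m \right)} = \frac{4 + m}{-3 + m}$
$J = 52$ ($J = \left(-5 - 8\right) \left(-4\right) = \left(-13\right) \left(-4\right) = 52$)
$J c{\left(-10 \right)} + 117 = 52 \frac{4 - 10}{-3 - 10} + 117 = 52 \frac{1}{-13} \left(-6\right) + 117 = 52 \left(\left(- \frac{1}{13}\right) \left(-6\right)\right) + 117 = 52 \cdot \frac{6}{13} + 117 = 24 + 117 = 141$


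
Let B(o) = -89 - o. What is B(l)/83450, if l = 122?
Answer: -211/83450 ≈ -0.0025285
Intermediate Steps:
B(l)/83450 = (-89 - 1*122)/83450 = (-89 - 122)*(1/83450) = -211*1/83450 = -211/83450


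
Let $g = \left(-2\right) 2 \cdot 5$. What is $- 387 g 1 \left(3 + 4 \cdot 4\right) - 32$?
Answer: $147028$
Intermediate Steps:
$g = -20$ ($g = \left(-4\right) 5 = -20$)
$- 387 g 1 \left(3 + 4 \cdot 4\right) - 32 = - 387 \left(-20\right) 1 \left(3 + 4 \cdot 4\right) - 32 = - 387 \left(- 20 \left(3 + 16\right)\right) - 32 = - 387 \left(\left(-20\right) 19\right) - 32 = \left(-387\right) \left(-380\right) - 32 = 147060 - 32 = 147028$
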